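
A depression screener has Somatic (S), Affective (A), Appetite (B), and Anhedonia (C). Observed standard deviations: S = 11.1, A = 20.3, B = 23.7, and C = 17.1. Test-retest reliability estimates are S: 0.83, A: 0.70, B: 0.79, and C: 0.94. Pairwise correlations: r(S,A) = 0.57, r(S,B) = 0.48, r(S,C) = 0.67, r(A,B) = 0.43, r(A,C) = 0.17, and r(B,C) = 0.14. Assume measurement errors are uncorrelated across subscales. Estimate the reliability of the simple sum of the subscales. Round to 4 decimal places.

Var(S+A+B+C) = 11.1² + 20.3² + 23.7² + 17.1² + 2·[11.1·20.3·0.57 + 11.1·23.7·0.48 + 11.1·17.1·0.67 + 20.3·23.7·0.43 + 20.3·17.1·0.17 + 23.7·17.1·0.14] = 1389.4 + 1409.02 = 2798.42.
Under uncorrelated errors the observed covariances equal the true-score covariances, so only the own-variance terms attenuate.
True-score variance = [11.1²·0.83 + 20.3²·0.70 + 23.7²·0.79 + 17.1²·0.94] + 1409.02 = 1109.33 + 1409.02 = 2518.35.
Reliability = 2518.35 / 2798.42 = 0.8999.

0.8999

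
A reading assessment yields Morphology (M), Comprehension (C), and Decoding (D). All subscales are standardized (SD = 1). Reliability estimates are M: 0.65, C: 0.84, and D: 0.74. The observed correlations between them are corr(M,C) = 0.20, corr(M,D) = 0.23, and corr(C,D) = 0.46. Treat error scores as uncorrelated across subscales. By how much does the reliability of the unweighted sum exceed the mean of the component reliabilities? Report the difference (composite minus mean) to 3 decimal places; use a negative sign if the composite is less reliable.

Var(sum) = 3 + 1.78 = 4.78; true-score variance = 2.23 + 1.78 = 4.01; composite reliability = 0.8389.
Mean component reliability = 0.7433.
Difference = 0.8389 − 0.7433 = 0.096.

0.096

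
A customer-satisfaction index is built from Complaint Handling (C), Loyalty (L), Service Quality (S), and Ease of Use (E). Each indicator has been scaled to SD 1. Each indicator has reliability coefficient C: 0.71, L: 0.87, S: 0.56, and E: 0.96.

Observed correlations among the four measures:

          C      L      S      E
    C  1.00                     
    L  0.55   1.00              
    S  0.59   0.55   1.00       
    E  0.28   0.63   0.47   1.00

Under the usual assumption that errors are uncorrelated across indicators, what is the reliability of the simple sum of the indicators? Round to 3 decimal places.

Var(C+L+S+E) = 4 + 2·[0.55 + 0.59 + 0.28 + 0.55 + 0.63 + 0.47] = 4 + 6.14 = 10.14.
Because errors are independent across components, Cov(Tᵢ,Tⱼ) = Cov(Xᵢ,Xⱼ); the off-diagonal part of the true-score variance is the same as above.
True-score variance = [0.71 + 0.87 + 0.56 + 0.96] + 6.14 = 3.1 + 6.14 = 9.24.
Reliability = 9.24 / 10.14 = 0.911.

0.911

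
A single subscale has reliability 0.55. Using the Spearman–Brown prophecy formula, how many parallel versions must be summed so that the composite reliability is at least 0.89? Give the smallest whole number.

7

k ≥ ρ*(1−ρ₁)/(ρ₁(1−ρ*)) = 0.89·0.45 / (0.55·0.11) = 6.620.
Smallest integer k = 7.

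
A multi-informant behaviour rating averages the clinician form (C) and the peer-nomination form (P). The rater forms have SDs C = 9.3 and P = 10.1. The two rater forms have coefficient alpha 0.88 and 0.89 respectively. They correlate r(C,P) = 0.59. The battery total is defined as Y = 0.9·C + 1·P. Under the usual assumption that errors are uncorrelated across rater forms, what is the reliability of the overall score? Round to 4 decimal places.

0.9278

Var(Y) = 0.9²·9.3² + 10.1² + 2·[0.9·9.3·10.1·0.59] = 172.067 + 99.7537 = 271.821.
Under uncorrelated errors the observed covariances equal the true-score covariances, so only the own-variance terms attenuate.
True-score variance = [0.9²·9.3²·0.88 + 10.1²·0.89] + 99.7537 = 152.439 + 99.7537 = 252.193.
Reliability = 252.193 / 271.821 = 0.9278.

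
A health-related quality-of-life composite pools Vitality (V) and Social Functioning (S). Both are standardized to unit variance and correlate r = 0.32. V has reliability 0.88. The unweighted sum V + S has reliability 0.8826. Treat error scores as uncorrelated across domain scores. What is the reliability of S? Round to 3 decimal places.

Var(V+S) = 2 + 2·0.32 = 2.640.
True-score variance = ρ_V + ρ_S + 2·0.32, so 0.8826 = (0.88 + ρ_S + 0.64) / 2.640.
ρ_S = 0.8826·2.640 − 0.88 − 0.64 = 0.810.

0.810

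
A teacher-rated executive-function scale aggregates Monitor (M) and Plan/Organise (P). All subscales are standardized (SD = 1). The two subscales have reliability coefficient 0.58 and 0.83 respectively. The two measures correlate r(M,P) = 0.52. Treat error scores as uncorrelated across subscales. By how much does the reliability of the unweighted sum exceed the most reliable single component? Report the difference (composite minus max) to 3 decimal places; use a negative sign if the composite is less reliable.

Var(sum) = 2 + 1.04 = 3.04; true-score variance = 1.41 + 1.04 = 2.45; composite reliability = 0.8059.
Max component reliability = 0.8300.
Difference = 0.8059 − 0.8300 = -0.024.

-0.024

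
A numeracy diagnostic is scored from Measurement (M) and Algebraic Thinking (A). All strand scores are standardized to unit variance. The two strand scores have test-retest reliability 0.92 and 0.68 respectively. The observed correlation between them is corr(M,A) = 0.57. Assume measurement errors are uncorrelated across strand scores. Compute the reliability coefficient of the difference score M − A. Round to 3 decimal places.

Var(M−A) = 1 + 1 − 2·0.57 = 2 − 1.14 = 0.86.
Because errors are independent across components, Cov(Tᵢ,Tⱼ) = Cov(Xᵢ,Xⱼ); the off-diagonal part of the true-score variance is the same as above.
True-score variance = [0.92 + 0.68] − 1.14 = 1.6 − 1.14 = 0.46.
Reliability = 0.46 / 0.86 = 0.535.

0.535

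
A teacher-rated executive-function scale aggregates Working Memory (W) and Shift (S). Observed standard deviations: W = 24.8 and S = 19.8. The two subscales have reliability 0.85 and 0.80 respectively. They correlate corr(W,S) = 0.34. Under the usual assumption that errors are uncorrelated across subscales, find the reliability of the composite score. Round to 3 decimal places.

0.873

Var(W+S) = 24.8² + 19.8² + 2·[24.8·19.8·0.34] = 1007.08 + 333.907 = 1340.99.
Under uncorrelated errors the observed covariances equal the true-score covariances, so only the own-variance terms attenuate.
True-score variance = [24.8²·0.85 + 19.8²·0.80] + 333.907 = 836.416 + 333.907 = 1170.32.
Reliability = 1170.32 / 1340.99 = 0.873.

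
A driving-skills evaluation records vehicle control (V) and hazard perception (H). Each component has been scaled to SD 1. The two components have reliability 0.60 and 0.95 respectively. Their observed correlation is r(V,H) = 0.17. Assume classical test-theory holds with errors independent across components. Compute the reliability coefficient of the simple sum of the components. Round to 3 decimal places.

Var(V+H) = 2 + 2·[0.17] = 2 + 0.34 = 2.34.
With uncorrelated errors the cross-covariances are all true-score covariance, so they carry over unchanged; only the diagonal terms shrink to ρᵢσᵢ².
True-score variance = [0.60 + 0.95] + 0.34 = 1.55 + 0.34 = 1.89.
Reliability = 1.89 / 2.34 = 0.808.

0.808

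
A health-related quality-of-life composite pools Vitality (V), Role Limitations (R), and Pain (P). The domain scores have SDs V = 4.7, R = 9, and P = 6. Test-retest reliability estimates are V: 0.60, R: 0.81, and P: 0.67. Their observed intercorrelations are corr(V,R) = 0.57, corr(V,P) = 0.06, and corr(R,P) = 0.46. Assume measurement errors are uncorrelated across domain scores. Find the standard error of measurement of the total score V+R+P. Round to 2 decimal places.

6.01

Var(total) = 139.09 + 101.286 = 240.376.
True-score variance = 102.984 + 101.286 = 204.27, so reliability = 0.8498.
Error variance = 240.376 − 204.27 = 36.106; SEM = √36.106 = 6.01.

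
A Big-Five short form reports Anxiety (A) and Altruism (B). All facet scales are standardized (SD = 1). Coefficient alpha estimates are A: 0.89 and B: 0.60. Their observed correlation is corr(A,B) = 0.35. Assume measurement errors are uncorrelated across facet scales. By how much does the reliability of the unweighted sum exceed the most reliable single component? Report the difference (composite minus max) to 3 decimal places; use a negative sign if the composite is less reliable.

Var(sum) = 2 + 0.7 = 2.7; true-score variance = 1.49 + 0.7 = 2.19; composite reliability = 0.8111.
Max component reliability = 0.8900.
Difference = 0.8111 − 0.8900 = -0.079.

-0.079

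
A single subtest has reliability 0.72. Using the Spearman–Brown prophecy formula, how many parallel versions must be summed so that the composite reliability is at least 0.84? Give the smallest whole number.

3

k ≥ ρ*(1−ρ₁)/(ρ₁(1−ρ*)) = 0.84·0.28 / (0.72·0.16) = 2.042.
Smallest integer k = 3.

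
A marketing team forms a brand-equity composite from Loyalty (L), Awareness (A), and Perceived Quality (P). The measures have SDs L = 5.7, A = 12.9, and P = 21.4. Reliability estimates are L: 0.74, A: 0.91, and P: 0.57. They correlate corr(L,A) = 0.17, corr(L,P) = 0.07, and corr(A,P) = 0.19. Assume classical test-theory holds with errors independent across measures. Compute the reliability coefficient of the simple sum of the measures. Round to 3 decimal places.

0.726

Var(L+A+P) = 5.7² + 12.9² + 21.4² + 2·[5.7·12.9·0.17 + 5.7·21.4·0.07 + 12.9·21.4·0.19] = 656.86 + 146.98 = 803.84.
Under uncorrelated errors the observed covariances equal the true-score covariances, so only the own-variance terms attenuate.
True-score variance = [5.7²·0.74 + 12.9²·0.91 + 21.4²·0.57] + 146.98 = 436.513 + 146.98 = 583.493.
Reliability = 583.493 / 803.84 = 0.726.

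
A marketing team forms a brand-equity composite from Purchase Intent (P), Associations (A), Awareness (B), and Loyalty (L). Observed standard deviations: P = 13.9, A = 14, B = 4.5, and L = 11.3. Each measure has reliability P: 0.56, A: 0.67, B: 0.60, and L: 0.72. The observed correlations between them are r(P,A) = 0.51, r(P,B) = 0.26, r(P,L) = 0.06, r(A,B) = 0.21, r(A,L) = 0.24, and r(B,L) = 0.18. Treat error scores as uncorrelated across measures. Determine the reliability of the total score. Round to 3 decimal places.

0.787

Var(P+A+B+L) = 13.9² + 14² + 4.5² + 11.3² + 2·[13.9·14·0.51 + 13.9·4.5·0.26 + 13.9·11.3·0.06 + 14·4.5·0.21 + 14·11.3·0.24 + 4.5·11.3·0.18] = 537.15 + 370.568 = 907.718.
Because errors are independent across components, Cov(Tᵢ,Tⱼ) = Cov(Xᵢ,Xⱼ); the off-diagonal part of the true-score variance is the same as above.
True-score variance = [13.9²·0.56 + 14²·0.67 + 4.5²·0.60 + 11.3²·0.72] + 370.568 = 343.604 + 370.568 = 714.173.
Reliability = 714.173 / 907.718 = 0.787.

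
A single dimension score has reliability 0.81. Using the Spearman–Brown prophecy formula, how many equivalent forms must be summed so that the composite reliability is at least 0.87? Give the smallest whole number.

2

k ≥ ρ*(1−ρ₁)/(ρ₁(1−ρ*)) = 0.87·0.19 / (0.81·0.13) = 1.570.
Smallest integer k = 2.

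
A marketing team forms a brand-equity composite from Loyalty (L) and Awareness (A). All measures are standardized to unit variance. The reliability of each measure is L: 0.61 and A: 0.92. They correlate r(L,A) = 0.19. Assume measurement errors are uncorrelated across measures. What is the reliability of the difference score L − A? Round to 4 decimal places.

0.7099

Var(L−A) = 1 + 1 − 2·0.19 = 2 − 0.38 = 1.62.
Because errors are independent across components, Cov(Tᵢ,Tⱼ) = Cov(Xᵢ,Xⱼ); the off-diagonal part of the true-score variance is the same as above.
True-score variance = [0.61 + 0.92] − 0.38 = 1.53 − 0.38 = 1.15.
Reliability = 1.15 / 1.62 = 0.7099.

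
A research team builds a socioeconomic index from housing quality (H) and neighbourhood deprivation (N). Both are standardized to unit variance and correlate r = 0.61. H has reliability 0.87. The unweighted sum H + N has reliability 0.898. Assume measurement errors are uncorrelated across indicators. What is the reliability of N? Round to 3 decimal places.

0.802

Var(H+N) = 2 + 2·0.61 = 3.220.
True-score variance = ρ_H + ρ_N + 2·0.61, so 0.898 = (0.87 + ρ_N + 1.22) / 3.220.
ρ_N = 0.898·3.220 − 0.87 − 1.22 = 0.802.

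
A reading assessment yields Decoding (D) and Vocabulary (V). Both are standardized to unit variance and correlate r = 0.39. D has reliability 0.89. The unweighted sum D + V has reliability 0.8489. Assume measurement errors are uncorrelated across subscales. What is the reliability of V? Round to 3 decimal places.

0.690

Var(D+V) = 2 + 2·0.39 = 2.780.
True-score variance = ρ_D + ρ_V + 2·0.39, so 0.8489 = (0.89 + ρ_V + 0.78) / 2.780.
ρ_V = 0.8489·2.780 − 0.89 − 0.78 = 0.690.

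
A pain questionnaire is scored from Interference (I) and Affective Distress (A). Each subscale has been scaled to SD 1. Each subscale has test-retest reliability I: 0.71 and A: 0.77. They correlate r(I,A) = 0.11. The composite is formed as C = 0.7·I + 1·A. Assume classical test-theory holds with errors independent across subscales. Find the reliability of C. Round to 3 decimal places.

Var(C) = 0.7² + 1 + 2·[0.7·0.11] = 1.49 + 0.154 = 1.644.
With uncorrelated errors the cross-covariances are all true-score covariance, so they carry over unchanged; only the diagonal terms shrink to ρᵢσᵢ².
True-score variance = [0.7²·0.71 + 0.77] + 0.154 = 1.1179 + 0.154 = 1.2719.
Reliability = 1.2719 / 1.644 = 0.774.

0.774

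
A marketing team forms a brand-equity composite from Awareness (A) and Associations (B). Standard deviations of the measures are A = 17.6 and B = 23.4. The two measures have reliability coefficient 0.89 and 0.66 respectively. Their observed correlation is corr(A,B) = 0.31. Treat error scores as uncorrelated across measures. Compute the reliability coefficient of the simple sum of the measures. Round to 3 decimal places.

Var(A+B) = 17.6² + 23.4² + 2·[17.6·23.4·0.31] = 857.32 + 255.341 = 1112.66.
Because errors are independent across components, Cov(Tᵢ,Tⱼ) = Cov(Xᵢ,Xⱼ); the off-diagonal part of the true-score variance is the same as above.
True-score variance = [17.6²·0.89 + 23.4²·0.66] + 255.341 = 637.076 + 255.341 = 892.417.
Reliability = 892.417 / 1112.66 = 0.802.

0.802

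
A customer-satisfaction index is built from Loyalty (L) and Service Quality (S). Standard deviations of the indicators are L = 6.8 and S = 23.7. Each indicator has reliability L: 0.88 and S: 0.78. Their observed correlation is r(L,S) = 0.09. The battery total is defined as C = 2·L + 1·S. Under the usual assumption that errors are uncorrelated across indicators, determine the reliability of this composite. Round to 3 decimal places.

0.819

Var(C) = 2²·6.8² + 23.7² + 2·[2·6.8·23.7·0.09] = 746.65 + 58.0176 = 804.668.
Under uncorrelated errors the observed covariances equal the true-score covariances, so only the own-variance terms attenuate.
True-score variance = [2²·6.8²·0.88 + 23.7²·0.78] + 58.0176 = 600.883 + 58.0176 = 658.901.
Reliability = 658.901 / 804.668 = 0.819.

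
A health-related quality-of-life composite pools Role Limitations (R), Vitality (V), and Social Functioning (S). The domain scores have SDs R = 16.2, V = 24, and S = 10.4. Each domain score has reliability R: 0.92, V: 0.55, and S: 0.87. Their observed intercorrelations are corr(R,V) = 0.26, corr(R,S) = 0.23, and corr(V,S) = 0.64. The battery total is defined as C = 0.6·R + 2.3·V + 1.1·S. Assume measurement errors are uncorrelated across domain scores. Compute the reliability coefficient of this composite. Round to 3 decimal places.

Var(C) = 0.6²·16.2² + 2.3²·24² + 1.1²·10.4² + 2·[1.38·16.2·24·0.26 + 0.66·16.2·10.4·0.23 + 2.53·24·10.4·0.64] = 3272.39 + 1138.46 = 4410.85.
Because errors are independent across components, Cov(Tᵢ,Tⱼ) = Cov(Xᵢ,Xⱼ); the off-diagonal part of the true-score variance is the same as above.
True-score variance = [0.6²·16.2²·0.92 + 2.3²·24²·0.55 + 1.1²·10.4²·0.87] + 1138.46 = 1876.65 + 1138.46 = 3015.11.
Reliability = 3015.11 / 4410.85 = 0.684.

0.684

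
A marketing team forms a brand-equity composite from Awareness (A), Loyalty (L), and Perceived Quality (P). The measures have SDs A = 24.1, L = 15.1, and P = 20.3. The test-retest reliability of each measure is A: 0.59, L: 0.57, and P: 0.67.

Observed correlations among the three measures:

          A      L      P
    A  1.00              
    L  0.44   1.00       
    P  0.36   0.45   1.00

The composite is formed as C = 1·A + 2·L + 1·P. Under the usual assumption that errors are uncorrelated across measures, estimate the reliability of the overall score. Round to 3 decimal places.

0.778

Var(C) = 24.1² + 2²·15.1² + 20.3² + 2·[2·24.1·15.1·0.44 + 24.1·20.3·0.36 + 2·15.1·20.3·0.45] = 1904.94 + 1544.48 = 3449.42.
Because errors are independent across components, Cov(Tᵢ,Tⱼ) = Cov(Xᵢ,Xⱼ); the off-diagonal part of the true-score variance is the same as above.
True-score variance = [24.1²·0.59 + 2²·15.1²·0.57 + 20.3²·0.67] + 1544.48 = 1138.64 + 1544.48 = 2683.12.
Reliability = 2683.12 / 3449.42 = 0.778.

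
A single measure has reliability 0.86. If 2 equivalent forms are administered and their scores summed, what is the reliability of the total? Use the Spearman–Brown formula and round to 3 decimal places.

0.925

ρ_k = kρ / (1 + (k−1)ρ) = 2·0.86 / (1 + 1·0.86) = 1.720 / 1.860 = 0.925.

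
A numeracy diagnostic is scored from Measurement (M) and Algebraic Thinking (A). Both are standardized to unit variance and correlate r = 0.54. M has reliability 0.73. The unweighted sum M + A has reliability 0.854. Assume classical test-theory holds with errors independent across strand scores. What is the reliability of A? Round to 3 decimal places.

0.820

Var(M+A) = 2 + 2·0.54 = 3.080.
True-score variance = ρ_M + ρ_A + 2·0.54, so 0.854 = (0.73 + ρ_A + 1.08) / 3.080.
ρ_A = 0.854·3.080 − 0.73 − 1.08 = 0.820.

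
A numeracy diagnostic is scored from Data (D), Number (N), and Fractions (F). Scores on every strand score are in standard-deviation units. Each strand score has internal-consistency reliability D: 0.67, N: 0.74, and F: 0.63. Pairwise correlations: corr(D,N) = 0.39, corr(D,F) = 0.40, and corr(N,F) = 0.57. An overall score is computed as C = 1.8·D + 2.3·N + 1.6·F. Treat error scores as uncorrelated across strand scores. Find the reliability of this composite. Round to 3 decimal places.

Var(C) = 1.8² + 2.3² + 1.6² + 2·[4.14·0.39 + 2.88·0.40 + 3.68·0.57] = 11.09 + 9.7284 = 20.8184.
Under uncorrelated errors the observed covariances equal the true-score covariances, so only the own-variance terms attenuate.
True-score variance = [1.8²·0.67 + 2.3²·0.74 + 1.6²·0.63] + 9.7284 = 7.6982 + 9.7284 = 17.4266.
Reliability = 17.4266 / 20.8184 = 0.837.

0.837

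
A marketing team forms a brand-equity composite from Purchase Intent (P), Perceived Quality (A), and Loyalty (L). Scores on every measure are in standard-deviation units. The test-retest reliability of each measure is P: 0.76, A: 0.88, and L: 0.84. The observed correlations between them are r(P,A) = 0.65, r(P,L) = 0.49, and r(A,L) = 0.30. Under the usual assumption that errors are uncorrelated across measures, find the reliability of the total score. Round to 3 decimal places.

0.912

Var(P+A+L) = 3 + 2·[0.65 + 0.49 + 0.30] = 3 + 2.88 = 5.88.
Under uncorrelated errors the observed covariances equal the true-score covariances, so only the own-variance terms attenuate.
True-score variance = [0.76 + 0.88 + 0.84] + 2.88 = 2.48 + 2.88 = 5.36.
Reliability = 5.36 / 5.88 = 0.912.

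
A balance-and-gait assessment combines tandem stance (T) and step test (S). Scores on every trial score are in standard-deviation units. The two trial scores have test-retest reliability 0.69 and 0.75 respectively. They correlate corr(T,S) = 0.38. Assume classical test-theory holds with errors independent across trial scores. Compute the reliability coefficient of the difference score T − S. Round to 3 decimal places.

Var(T−S) = 1 + 1 − 2·0.38 = 2 − 0.76 = 1.24.
With uncorrelated errors the cross-covariances are all true-score covariance, so they carry over unchanged; only the diagonal terms shrink to ρᵢσᵢ².
True-score variance = [0.69 + 0.75] − 0.76 = 1.44 − 0.76 = 0.68.
Reliability = 0.68 / 1.24 = 0.548.

0.548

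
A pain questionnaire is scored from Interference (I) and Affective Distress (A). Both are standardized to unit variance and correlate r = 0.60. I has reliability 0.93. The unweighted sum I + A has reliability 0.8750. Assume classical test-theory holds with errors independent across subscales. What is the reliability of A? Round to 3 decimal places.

Var(I+A) = 2 + 2·0.60 = 3.200.
True-score variance = ρ_I + ρ_A + 2·0.60, so 0.8750 = (0.93 + ρ_A + 1.20) / 3.200.
ρ_A = 0.8750·3.200 − 0.93 − 1.20 = 0.670.

0.670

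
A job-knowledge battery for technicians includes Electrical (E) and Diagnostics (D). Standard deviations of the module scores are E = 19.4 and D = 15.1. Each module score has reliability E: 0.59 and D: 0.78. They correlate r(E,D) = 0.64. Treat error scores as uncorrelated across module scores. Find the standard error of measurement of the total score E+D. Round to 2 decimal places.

14.30

Var(total) = 604.37 + 374.963 = 979.333.
True-score variance = 399.9 + 374.963 = 774.863, so reliability = 0.7912.
Error variance = 979.333 − 774.863 = 204.47; SEM = √204.47 = 14.30.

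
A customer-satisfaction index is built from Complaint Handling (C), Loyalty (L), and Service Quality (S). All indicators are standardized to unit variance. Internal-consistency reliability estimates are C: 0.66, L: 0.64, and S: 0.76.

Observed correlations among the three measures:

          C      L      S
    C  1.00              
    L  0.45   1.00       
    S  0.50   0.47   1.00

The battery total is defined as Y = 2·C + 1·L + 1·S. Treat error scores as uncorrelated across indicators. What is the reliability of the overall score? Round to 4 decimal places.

0.8175

Var(Y) = 2² + 1 + 1 + 2·[2·0.45 + 2·0.50 + 0.47] = 6 + 4.74 = 10.74.
Because errors are independent across components, Cov(Tᵢ,Tⱼ) = Cov(Xᵢ,Xⱼ); the off-diagonal part of the true-score variance is the same as above.
True-score variance = [2²·0.66 + 0.64 + 0.76] + 4.74 = 4.04 + 4.74 = 8.78.
Reliability = 8.78 / 10.74 = 0.8175.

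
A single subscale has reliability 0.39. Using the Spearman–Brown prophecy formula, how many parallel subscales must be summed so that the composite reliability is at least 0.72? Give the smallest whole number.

k ≥ ρ*(1−ρ₁)/(ρ₁(1−ρ*)) = 0.72·0.61 / (0.39·0.28) = 4.022.
Smallest integer k = 5.

5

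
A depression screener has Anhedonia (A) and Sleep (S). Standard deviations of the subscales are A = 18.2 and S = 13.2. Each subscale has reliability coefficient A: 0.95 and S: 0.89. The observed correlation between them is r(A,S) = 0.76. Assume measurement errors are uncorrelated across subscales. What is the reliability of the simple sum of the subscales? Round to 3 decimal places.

0.959

Var(A+S) = 18.2² + 13.2² + 2·[18.2·13.2·0.76] = 505.48 + 365.165 = 870.645.
Because errors are independent across components, Cov(Tᵢ,Tⱼ) = Cov(Xᵢ,Xⱼ); the off-diagonal part of the true-score variance is the same as above.
True-score variance = [18.2²·0.95 + 13.2²·0.89] + 365.165 = 469.752 + 365.165 = 834.916.
Reliability = 834.916 / 870.645 = 0.959.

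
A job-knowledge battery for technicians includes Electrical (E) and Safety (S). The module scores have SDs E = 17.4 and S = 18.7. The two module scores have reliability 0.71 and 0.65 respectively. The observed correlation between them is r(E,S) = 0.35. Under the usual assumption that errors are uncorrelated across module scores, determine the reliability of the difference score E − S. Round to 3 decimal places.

Var(E−S) = 17.4² + 18.7² − 2·17.4·18.7·0.35 = 652.45 − 227.766 = 424.684.
Because errors are independent across components, Cov(Tᵢ,Tⱼ) = Cov(Xᵢ,Xⱼ); the off-diagonal part of the true-score variance is the same as above.
True-score variance = [17.4²·0.71 + 18.7²·0.65] − 227.766 = 442.258 − 227.766 = 214.492.
Reliability = 214.492 / 424.684 = 0.505.

0.505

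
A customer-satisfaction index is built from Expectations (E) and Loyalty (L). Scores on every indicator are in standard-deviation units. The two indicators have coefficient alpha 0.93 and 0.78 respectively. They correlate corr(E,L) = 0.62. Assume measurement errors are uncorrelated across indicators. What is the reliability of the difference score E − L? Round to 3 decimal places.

0.618

Var(E−L) = 1 + 1 − 2·0.62 = 2 − 1.24 = 0.76.
Under uncorrelated errors the observed covariances equal the true-score covariances, so only the own-variance terms attenuate.
True-score variance = [0.93 + 0.78] − 1.24 = 1.71 − 1.24 = 0.47.
Reliability = 0.47 / 0.76 = 0.618.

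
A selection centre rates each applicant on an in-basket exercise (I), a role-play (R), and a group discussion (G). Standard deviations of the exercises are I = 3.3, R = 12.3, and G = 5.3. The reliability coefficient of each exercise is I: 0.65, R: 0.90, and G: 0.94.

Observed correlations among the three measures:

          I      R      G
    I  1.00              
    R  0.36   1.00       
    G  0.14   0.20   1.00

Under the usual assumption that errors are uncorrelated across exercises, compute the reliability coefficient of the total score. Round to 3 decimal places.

0.918

Var(I+R+G) = 3.3² + 12.3² + 5.3² + 2·[3.3·12.3·0.36 + 3.3·5.3·0.14 + 12.3·5.3·0.20] = 190.27 + 60.198 = 250.468.
Because errors are independent across components, Cov(Tᵢ,Tⱼ) = Cov(Xᵢ,Xⱼ); the off-diagonal part of the true-score variance is the same as above.
True-score variance = [3.3²·0.65 + 12.3²·0.90 + 5.3²·0.94] + 60.198 = 169.644 + 60.198 = 229.842.
Reliability = 229.842 / 250.468 = 0.918.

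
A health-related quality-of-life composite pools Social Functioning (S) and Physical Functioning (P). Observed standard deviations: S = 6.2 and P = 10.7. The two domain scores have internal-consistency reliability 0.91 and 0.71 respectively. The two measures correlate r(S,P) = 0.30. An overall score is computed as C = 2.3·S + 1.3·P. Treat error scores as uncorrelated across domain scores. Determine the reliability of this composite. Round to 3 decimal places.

Var(C) = 2.3²·6.2² + 1.3²·10.7² + 2·[2.99·6.2·10.7·0.30] = 396.836 + 119.014 = 515.85.
Under uncorrelated errors the observed covariances equal the true-score covariances, so only the own-variance terms attenuate.
True-score variance = [2.3²·6.2²·0.91 + 1.3²·10.7²·0.71] + 119.014 = 322.423 + 119.014 = 441.437.
Reliability = 441.437 / 515.85 = 0.856.

0.856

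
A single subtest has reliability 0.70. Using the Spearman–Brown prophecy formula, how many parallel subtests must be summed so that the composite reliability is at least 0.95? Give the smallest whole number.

9

k ≥ ρ*(1−ρ₁)/(ρ₁(1−ρ*)) = 0.95·0.30 / (0.70·0.05) = 8.143.
Smallest integer k = 9.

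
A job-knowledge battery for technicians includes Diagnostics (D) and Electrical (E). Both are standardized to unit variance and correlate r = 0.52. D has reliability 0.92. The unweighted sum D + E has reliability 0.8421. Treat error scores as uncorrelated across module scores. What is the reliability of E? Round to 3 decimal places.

Var(D+E) = 2 + 2·0.52 = 3.040.
True-score variance = ρ_D + ρ_E + 2·0.52, so 0.8421 = (0.92 + ρ_E + 1.04) / 3.040.
ρ_E = 0.8421·3.040 − 0.92 − 1.04 = 0.600.

0.600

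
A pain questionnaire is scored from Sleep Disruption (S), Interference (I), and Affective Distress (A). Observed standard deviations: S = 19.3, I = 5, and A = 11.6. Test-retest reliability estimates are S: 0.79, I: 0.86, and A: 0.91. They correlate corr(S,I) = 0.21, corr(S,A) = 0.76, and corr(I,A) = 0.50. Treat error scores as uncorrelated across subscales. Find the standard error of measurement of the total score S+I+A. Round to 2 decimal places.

Var(total) = 532.05 + 438.828 = 970.878.
True-score variance = 438.217 + 438.828 = 877.044, so reliability = 0.9034.
Error variance = 970.878 − 877.044 = 93.8333; SEM = √93.8333 = 9.69.

9.69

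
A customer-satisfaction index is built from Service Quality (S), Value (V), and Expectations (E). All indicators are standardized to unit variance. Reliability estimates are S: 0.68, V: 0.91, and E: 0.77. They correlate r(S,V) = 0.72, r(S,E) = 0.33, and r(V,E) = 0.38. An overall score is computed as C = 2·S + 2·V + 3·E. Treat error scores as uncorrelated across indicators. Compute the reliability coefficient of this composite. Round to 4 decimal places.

Var(C) = 2² + 2² + 3² + 2·[4·0.72 + 6·0.33 + 6·0.38] = 17 + 14.28 = 31.28.
Because errors are independent across components, Cov(Tᵢ,Tⱼ) = Cov(Xᵢ,Xⱼ); the off-diagonal part of the true-score variance is the same as above.
True-score variance = [2²·0.68 + 2²·0.91 + 3²·0.77] + 14.28 = 13.29 + 14.28 = 27.57.
Reliability = 27.57 / 31.28 = 0.8814.

0.8814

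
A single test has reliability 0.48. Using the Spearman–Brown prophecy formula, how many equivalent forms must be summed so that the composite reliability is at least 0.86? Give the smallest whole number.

k ≥ ρ*(1−ρ₁)/(ρ₁(1−ρ*)) = 0.86·0.52 / (0.48·0.14) = 6.655.
Smallest integer k = 7.

7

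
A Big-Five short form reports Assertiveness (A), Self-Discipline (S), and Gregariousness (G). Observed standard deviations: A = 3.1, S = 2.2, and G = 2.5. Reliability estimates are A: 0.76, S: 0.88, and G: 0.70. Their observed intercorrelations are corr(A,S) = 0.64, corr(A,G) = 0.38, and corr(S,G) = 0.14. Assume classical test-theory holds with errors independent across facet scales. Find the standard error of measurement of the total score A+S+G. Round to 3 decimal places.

Var(total) = 20.7 + 16.1596 = 36.8596.
True-score variance = 15.9378 + 16.1596 = 32.0974, so reliability = 0.8708.
Error variance = 36.8596 − 32.0974 = 4.7622; SEM = √4.7622 = 2.182.

2.182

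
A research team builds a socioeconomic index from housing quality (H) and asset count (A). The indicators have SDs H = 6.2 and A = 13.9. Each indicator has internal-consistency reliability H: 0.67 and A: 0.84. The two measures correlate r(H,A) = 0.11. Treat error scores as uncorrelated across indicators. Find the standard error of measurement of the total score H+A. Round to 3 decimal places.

Var(total) = 231.65 + 18.9596 = 250.61.
True-score variance = 188.051 + 18.9596 = 207.011, so reliability = 0.8260.
Error variance = 250.61 − 207.011 = 43.5988; SEM = √43.5988 = 6.603.

6.603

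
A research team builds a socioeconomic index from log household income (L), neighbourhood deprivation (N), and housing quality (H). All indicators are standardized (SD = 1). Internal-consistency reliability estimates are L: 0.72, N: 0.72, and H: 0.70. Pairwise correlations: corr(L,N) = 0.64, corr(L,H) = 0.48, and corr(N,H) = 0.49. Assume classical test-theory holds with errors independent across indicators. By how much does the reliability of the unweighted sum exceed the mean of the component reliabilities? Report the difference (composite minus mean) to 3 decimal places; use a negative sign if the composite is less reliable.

Var(sum) = 3 + 3.22 = 6.22; true-score variance = 2.14 + 3.22 = 5.36; composite reliability = 0.8617.
Mean component reliability = 0.7133.
Difference = 0.8617 − 0.7133 = 0.148.

0.148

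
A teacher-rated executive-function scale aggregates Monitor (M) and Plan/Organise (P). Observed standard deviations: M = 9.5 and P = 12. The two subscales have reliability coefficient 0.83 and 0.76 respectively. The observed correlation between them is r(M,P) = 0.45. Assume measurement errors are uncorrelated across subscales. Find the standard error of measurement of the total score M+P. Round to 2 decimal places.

7.06

Var(total) = 234.25 + 102.6 = 336.85.
True-score variance = 184.347 + 102.6 = 286.947, so reliability = 0.8519.
Error variance = 336.85 − 286.947 = 49.9025; SEM = √49.9025 = 7.06.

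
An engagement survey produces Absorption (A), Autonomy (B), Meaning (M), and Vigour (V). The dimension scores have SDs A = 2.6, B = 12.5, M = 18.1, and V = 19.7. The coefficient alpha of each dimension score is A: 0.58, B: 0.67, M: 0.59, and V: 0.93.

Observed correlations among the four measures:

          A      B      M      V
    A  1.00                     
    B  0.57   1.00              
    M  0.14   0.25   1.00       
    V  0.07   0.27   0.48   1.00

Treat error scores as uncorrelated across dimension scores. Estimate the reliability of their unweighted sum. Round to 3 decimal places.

Var(A+B+M+V) = 2.6² + 12.5² + 18.1² + 19.7² + 2·[2.6·12.5·0.57 + 2.6·18.1·0.14 + 2.6·19.7·0.07 + 12.5·18.1·0.25 + 12.5·19.7·0.27 + 18.1·19.7·0.48] = 878.71 + 645.805 = 1524.51.
Because errors are independent across components, Cov(Tᵢ,Tⱼ) = Cov(Xᵢ,Xⱼ); the off-diagonal part of the true-score variance is the same as above.
True-score variance = [2.6²·0.58 + 12.5²·0.67 + 18.1²·0.59 + 19.7²·0.93] + 645.805 = 662.822 + 645.805 = 1308.63.
Reliability = 1308.63 / 1524.51 = 0.858.

0.858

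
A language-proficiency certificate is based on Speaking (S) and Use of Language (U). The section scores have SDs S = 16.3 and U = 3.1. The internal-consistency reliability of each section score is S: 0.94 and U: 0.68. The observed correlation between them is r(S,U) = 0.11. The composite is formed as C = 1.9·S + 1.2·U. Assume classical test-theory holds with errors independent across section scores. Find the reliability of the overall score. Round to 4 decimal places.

0.9379

Var(C) = 1.9²·16.3² + 1.2²·3.1² + 2·[2.28·16.3·3.1·0.11] = 972.979 + 25.3458 = 998.325.
With uncorrelated errors the cross-covariances are all true-score covariance, so they carry over unchanged; only the diagonal terms shrink to ρᵢσᵢ².
True-score variance = [1.9²·16.3²·0.94 + 1.2²·3.1²·0.68] + 25.3458 = 911.003 + 25.3458 = 936.348.
Reliability = 936.348 / 998.325 = 0.9379.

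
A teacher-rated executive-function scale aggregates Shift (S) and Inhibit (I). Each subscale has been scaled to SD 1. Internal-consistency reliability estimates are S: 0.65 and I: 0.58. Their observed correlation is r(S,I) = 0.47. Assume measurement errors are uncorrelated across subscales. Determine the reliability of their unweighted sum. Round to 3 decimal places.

0.738

Var(S+I) = 2 + 2·[0.47] = 2 + 0.94 = 2.94.
Because errors are independent across components, Cov(Tᵢ,Tⱼ) = Cov(Xᵢ,Xⱼ); the off-diagonal part of the true-score variance is the same as above.
True-score variance = [0.65 + 0.58] + 0.94 = 1.23 + 0.94 = 2.17.
Reliability = 2.17 / 2.94 = 0.738.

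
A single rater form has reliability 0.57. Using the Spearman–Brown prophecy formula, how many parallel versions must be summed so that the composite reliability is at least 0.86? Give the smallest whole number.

k ≥ ρ*(1−ρ₁)/(ρ₁(1−ρ*)) = 0.86·0.43 / (0.57·0.14) = 4.634.
Smallest integer k = 5.

5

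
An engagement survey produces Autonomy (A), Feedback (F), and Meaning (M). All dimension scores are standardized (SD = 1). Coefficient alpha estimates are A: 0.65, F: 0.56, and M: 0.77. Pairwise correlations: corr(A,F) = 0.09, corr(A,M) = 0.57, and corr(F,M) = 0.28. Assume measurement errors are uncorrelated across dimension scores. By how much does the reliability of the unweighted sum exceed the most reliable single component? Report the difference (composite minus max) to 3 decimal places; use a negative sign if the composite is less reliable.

0.021

Var(sum) = 3 + 1.88 = 4.88; true-score variance = 1.98 + 1.88 = 3.86; composite reliability = 0.7910.
Max component reliability = 0.7700.
Difference = 0.7910 − 0.7700 = 0.021.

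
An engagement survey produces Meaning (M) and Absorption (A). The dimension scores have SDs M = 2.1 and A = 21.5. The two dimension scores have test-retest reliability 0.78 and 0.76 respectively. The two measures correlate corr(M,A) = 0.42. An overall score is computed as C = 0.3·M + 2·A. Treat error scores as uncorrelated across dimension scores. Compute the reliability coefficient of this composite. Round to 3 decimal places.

Var(C) = 0.3²·2.1² + 2²·21.5² + 2·[0.6·2.1·21.5·0.42] = 1849.4 + 22.7556 = 1872.15.
With uncorrelated errors the cross-covariances are all true-score covariance, so they carry over unchanged; only the diagonal terms shrink to ρᵢσᵢ².
True-score variance = [0.3²·2.1²·0.78 + 2²·21.5²·0.76] + 22.7556 = 1405.55 + 22.7556 = 1428.31.
Reliability = 1428.31 / 1872.15 = 0.763.

0.763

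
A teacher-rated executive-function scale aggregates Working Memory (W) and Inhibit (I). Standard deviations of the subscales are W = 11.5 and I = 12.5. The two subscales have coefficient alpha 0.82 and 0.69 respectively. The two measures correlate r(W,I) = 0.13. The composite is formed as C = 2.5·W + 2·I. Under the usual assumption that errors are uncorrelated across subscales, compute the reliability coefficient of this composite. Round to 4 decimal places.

Var(C) = 2.5²·11.5² + 2²·12.5² + 2·[5·11.5·12.5·0.13] = 1451.56 + 186.875 = 1638.44.
Because errors are independent across components, Cov(Tᵢ,Tⱼ) = Cov(Xᵢ,Xⱼ); the off-diagonal part of the true-score variance is the same as above.
True-score variance = [2.5²·11.5²·0.82 + 2²·12.5²·0.69] + 186.875 = 1109.03 + 186.875 = 1295.91.
Reliability = 1295.91 / 1638.44 = 0.7909.

0.7909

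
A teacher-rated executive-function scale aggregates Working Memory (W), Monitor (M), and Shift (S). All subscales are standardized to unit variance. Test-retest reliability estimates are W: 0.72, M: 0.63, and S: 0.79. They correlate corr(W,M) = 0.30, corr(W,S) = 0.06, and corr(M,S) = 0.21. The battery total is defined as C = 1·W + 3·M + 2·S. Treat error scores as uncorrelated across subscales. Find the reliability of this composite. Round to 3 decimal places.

0.760

Var(C) = 1 + 3² + 2² + 2·[3·0.30 + 2·0.06 + 6·0.21] = 14 + 4.56 = 18.56.
Because errors are independent across components, Cov(Tᵢ,Tⱼ) = Cov(Xᵢ,Xⱼ); the off-diagonal part of the true-score variance is the same as above.
True-score variance = [0.72 + 3²·0.63 + 2²·0.79] + 4.56 = 9.55 + 4.56 = 14.11.
Reliability = 14.11 / 18.56 = 0.760.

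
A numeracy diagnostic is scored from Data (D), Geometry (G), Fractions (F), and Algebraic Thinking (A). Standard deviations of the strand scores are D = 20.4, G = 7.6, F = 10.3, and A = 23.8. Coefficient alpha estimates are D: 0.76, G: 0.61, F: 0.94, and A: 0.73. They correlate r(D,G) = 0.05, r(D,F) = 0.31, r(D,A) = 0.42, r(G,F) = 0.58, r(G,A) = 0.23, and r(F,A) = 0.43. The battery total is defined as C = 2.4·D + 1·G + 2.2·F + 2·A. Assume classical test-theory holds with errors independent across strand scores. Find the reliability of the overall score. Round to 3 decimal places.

Var(C) = 2.4²·20.4² + 7.6² + 2.2²·10.3² + 2²·23.8² + 2·[2.4·20.4·7.6·0.05 + 5.28·20.4·10.3·0.31 + 4.8·20.4·23.8·0.42 + 2.2·7.6·10.3·0.58 + 2·7.6·23.8·0.23 + 4.4·10.3·23.8·0.43] = 5234.08 + 3976.46 = 9210.54.
With uncorrelated errors the cross-covariances are all true-score covariance, so they carry over unchanged; only the diagonal terms shrink to ρᵢσᵢ².
True-score variance = [2.4²·20.4²·0.76 + 7.6²·0.61 + 2.2²·10.3²·0.94 + 2²·23.8²·0.73] + 3976.46 = 3993.69 + 3976.46 = 7970.15.
Reliability = 7970.15 / 9210.54 = 0.865.

0.865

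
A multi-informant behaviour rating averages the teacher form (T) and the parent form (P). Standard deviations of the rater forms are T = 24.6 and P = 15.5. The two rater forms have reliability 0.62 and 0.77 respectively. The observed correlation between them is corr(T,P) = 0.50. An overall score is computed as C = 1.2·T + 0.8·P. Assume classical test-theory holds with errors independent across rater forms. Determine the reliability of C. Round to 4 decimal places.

Var(C) = 1.2²·24.6² + 0.8²·15.5² + 2·[0.96·24.6·15.5·0.50] = 1025.19 + 366.048 = 1391.24.
With uncorrelated errors the cross-covariances are all true-score covariance, so they carry over unchanged; only the diagonal terms shrink to ρᵢσᵢ².
True-score variance = [1.2²·24.6²·0.62 + 0.8²·15.5²·0.77] + 366.048 = 658.682 + 366.048 = 1024.73.
Reliability = 1024.73 / 1391.24 = 0.7366.

0.7366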